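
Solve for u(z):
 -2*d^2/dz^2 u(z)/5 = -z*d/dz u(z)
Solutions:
 u(z) = C1 + C2*erfi(sqrt(5)*z/2)


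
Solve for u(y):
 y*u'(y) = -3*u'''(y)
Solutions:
 u(y) = C1 + Integral(C2*airyai(-3^(2/3)*y/3) + C3*airybi(-3^(2/3)*y/3), y)


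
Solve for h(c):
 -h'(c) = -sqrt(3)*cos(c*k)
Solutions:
 h(c) = C1 + sqrt(3)*sin(c*k)/k


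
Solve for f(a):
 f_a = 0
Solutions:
 f(a) = C1


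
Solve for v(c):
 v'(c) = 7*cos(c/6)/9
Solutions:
 v(c) = C1 + 14*sin(c/6)/3


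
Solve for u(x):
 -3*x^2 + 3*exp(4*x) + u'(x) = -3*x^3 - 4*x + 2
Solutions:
 u(x) = C1 - 3*x^4/4 + x^3 - 2*x^2 + 2*x - 3*exp(4*x)/4


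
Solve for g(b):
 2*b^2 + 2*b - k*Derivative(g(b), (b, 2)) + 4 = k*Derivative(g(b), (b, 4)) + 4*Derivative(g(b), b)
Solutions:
 g(b) = C1 + C2*exp(b*(3^(1/3)*(sqrt(3)*sqrt(1 + 108/k^2) + 18/k)^(1/3)/6 - 3^(5/6)*I*(sqrt(3)*sqrt(1 + 108/k^2) + 18/k)^(1/3)/6 + 2/((-3^(1/3) + 3^(5/6)*I)*(sqrt(3)*sqrt(1 + 108/k^2) + 18/k)^(1/3)))) + C3*exp(b*(3^(1/3)*(sqrt(3)*sqrt(1 + 108/k^2) + 18/k)^(1/3)/6 + 3^(5/6)*I*(sqrt(3)*sqrt(1 + 108/k^2) + 18/k)^(1/3)/6 - 2/((3^(1/3) + 3^(5/6)*I)*(sqrt(3)*sqrt(1 + 108/k^2) + 18/k)^(1/3)))) + C4*exp(3^(1/3)*b*(-(sqrt(3)*sqrt(1 + 108/k^2) + 18/k)^(1/3) + 3^(1/3)/(sqrt(3)*sqrt(1 + 108/k^2) + 18/k)^(1/3))/3) + b^3/6 - b^2*k/8 + b^2/4 + b*k^2/16 - b*k/8 + b


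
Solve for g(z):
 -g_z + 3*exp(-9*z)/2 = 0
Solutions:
 g(z) = C1 - exp(-9*z)/6


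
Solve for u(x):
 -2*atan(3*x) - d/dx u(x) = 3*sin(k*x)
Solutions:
 u(x) = C1 - 2*x*atan(3*x) - 3*Piecewise((-cos(k*x)/k, Ne(k, 0)), (0, True)) + log(9*x^2 + 1)/3


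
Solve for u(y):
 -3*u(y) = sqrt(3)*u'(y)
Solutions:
 u(y) = C1*exp(-sqrt(3)*y)


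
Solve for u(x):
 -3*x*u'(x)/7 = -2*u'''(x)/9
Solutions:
 u(x) = C1 + Integral(C2*airyai(3*14^(2/3)*x/14) + C3*airybi(3*14^(2/3)*x/14), x)


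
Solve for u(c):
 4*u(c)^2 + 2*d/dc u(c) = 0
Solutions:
 u(c) = 1/(C1 + 2*c)


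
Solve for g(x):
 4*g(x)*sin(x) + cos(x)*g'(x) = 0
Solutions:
 g(x) = C1*cos(x)^4


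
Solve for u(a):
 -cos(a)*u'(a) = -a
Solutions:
 u(a) = C1 + Integral(a/cos(a), a)


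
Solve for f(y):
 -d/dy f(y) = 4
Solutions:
 f(y) = C1 - 4*y


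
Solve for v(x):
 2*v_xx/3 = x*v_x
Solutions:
 v(x) = C1 + C2*erfi(sqrt(3)*x/2)


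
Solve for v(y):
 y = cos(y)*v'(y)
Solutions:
 v(y) = C1 + Integral(y/cos(y), y)


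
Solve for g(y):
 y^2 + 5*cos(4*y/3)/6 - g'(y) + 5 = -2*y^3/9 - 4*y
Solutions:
 g(y) = C1 + y^4/18 + y^3/3 + 2*y^2 + 5*y + 5*sin(4*y/3)/8


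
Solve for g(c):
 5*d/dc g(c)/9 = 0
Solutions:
 g(c) = C1


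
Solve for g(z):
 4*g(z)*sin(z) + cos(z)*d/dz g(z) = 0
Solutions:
 g(z) = C1*cos(z)^4


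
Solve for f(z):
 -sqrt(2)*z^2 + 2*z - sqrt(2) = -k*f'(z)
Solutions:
 f(z) = C1 + sqrt(2)*z^3/(3*k) - z^2/k + sqrt(2)*z/k


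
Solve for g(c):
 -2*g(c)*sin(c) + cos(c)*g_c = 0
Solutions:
 g(c) = C1/cos(c)^2


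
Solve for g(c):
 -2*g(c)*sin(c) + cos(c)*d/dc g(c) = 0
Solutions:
 g(c) = C1/cos(c)^2


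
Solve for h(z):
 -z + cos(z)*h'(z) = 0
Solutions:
 h(z) = C1 + Integral(z/cos(z), z)


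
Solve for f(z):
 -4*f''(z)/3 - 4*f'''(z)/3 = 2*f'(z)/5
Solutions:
 f(z) = C1 + (C2*sin(sqrt(5)*z/10) + C3*cos(sqrt(5)*z/10))*exp(-z/2)


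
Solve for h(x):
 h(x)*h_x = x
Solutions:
 h(x) = -sqrt(C1 + x^2)
 h(x) = sqrt(C1 + x^2)


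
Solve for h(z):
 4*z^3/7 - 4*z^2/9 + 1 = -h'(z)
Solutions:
 h(z) = C1 - z^4/7 + 4*z^3/27 - z


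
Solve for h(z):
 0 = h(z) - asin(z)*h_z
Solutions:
 h(z) = C1*exp(Integral(1/asin(z), z))


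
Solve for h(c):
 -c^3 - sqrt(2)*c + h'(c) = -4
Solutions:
 h(c) = C1 + c^4/4 + sqrt(2)*c^2/2 - 4*c


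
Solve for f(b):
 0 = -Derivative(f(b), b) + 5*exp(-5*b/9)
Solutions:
 f(b) = C1 - 9*exp(-5*b/9)


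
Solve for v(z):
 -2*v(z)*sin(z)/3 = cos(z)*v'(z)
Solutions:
 v(z) = C1*cos(z)^(2/3)


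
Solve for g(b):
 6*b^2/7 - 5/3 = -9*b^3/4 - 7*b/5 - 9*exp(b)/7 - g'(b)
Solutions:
 g(b) = C1 - 9*b^4/16 - 2*b^3/7 - 7*b^2/10 + 5*b/3 - 9*exp(b)/7


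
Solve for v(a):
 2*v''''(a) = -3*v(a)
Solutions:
 v(a) = (C1*sin(6^(1/4)*a/2) + C2*cos(6^(1/4)*a/2))*exp(-6^(1/4)*a/2) + (C3*sin(6^(1/4)*a/2) + C4*cos(6^(1/4)*a/2))*exp(6^(1/4)*a/2)


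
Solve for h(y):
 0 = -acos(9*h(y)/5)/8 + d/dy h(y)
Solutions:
 Integral(1/acos(9*_y/5), (_y, h(y))) = C1 + y/8


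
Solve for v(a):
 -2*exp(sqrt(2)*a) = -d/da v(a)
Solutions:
 v(a) = C1 + sqrt(2)*exp(sqrt(2)*a)


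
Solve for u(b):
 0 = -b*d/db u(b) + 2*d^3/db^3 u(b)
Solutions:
 u(b) = C1 + Integral(C2*airyai(2^(2/3)*b/2) + C3*airybi(2^(2/3)*b/2), b)


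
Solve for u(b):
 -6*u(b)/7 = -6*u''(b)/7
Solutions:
 u(b) = C1*exp(-b) + C2*exp(b)


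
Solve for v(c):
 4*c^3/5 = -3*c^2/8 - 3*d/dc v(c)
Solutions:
 v(c) = C1 - c^4/15 - c^3/24


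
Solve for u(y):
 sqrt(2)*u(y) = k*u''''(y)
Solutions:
 u(y) = C1*exp(-2^(1/8)*y*(1/k)^(1/4)) + C2*exp(2^(1/8)*y*(1/k)^(1/4)) + C3*exp(-2^(1/8)*I*y*(1/k)^(1/4)) + C4*exp(2^(1/8)*I*y*(1/k)^(1/4))


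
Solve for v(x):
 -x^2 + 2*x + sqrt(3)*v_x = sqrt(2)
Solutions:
 v(x) = C1 + sqrt(3)*x^3/9 - sqrt(3)*x^2/3 + sqrt(6)*x/3


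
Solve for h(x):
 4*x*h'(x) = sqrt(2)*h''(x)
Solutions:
 h(x) = C1 + C2*erfi(2^(1/4)*x)


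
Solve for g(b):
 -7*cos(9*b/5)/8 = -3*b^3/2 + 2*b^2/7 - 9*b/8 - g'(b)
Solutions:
 g(b) = C1 - 3*b^4/8 + 2*b^3/21 - 9*b^2/16 + 35*sin(9*b/5)/72


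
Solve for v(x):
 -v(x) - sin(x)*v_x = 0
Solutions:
 v(x) = C1*sqrt(cos(x) + 1)/sqrt(cos(x) - 1)


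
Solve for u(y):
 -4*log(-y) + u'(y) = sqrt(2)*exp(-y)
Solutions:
 u(y) = C1 + 4*y*log(-y) - 4*y - sqrt(2)*exp(-y)


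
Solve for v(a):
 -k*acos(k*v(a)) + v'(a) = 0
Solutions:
 Integral(1/acos(_y*k), (_y, v(a))) = C1 + a*k


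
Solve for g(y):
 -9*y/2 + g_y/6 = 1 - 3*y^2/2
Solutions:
 g(y) = C1 - 3*y^3 + 27*y^2/2 + 6*y


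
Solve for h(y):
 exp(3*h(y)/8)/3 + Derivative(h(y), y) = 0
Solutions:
 h(y) = 8*log((-1 - sqrt(3)*I)*(1/(C1 + y))^(1/3))
 h(y) = 8*log((-1 + sqrt(3)*I)*(1/(C1 + y))^(1/3))
 h(y) = 8*log(1/(C1 + y))/3 + 8*log(2)


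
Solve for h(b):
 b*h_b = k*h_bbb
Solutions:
 h(b) = C1 + Integral(C2*airyai(b*(1/k)^(1/3)) + C3*airybi(b*(1/k)^(1/3)), b)


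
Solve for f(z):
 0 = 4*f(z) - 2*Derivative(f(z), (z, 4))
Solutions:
 f(z) = C1*exp(-2^(1/4)*z) + C2*exp(2^(1/4)*z) + C3*sin(2^(1/4)*z) + C4*cos(2^(1/4)*z)


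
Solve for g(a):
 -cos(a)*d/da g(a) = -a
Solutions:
 g(a) = C1 + Integral(a/cos(a), a)


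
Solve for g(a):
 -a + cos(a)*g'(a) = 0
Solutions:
 g(a) = C1 + Integral(a/cos(a), a)


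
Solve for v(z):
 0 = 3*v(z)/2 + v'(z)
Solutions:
 v(z) = C1*exp(-3*z/2)


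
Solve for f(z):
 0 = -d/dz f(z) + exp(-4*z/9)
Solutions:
 f(z) = C1 - 9*exp(-4*z/9)/4


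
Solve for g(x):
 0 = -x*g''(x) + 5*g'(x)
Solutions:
 g(x) = C1 + C2*x^6


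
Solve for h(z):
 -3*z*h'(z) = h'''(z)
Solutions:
 h(z) = C1 + Integral(C2*airyai(-3^(1/3)*z) + C3*airybi(-3^(1/3)*z), z)


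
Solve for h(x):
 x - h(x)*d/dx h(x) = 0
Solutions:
 h(x) = -sqrt(C1 + x^2)
 h(x) = sqrt(C1 + x^2)


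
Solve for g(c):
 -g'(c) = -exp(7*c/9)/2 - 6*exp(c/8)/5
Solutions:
 g(c) = C1 + 9*exp(7*c/9)/14 + 48*exp(c/8)/5


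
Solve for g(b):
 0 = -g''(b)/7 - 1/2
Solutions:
 g(b) = C1 + C2*b - 7*b^2/4


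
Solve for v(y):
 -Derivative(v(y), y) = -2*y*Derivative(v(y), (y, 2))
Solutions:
 v(y) = C1 + C2*y^(3/2)


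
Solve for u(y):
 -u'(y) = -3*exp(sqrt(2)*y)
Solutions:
 u(y) = C1 + 3*sqrt(2)*exp(sqrt(2)*y)/2


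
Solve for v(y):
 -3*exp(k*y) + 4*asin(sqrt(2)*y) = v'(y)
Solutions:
 v(y) = C1 + 4*y*asin(sqrt(2)*y) + 2*sqrt(2)*sqrt(1 - 2*y^2) - 3*Piecewise((exp(k*y)/k, Ne(k, 0)), (y, True))


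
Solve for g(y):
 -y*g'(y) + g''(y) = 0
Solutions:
 g(y) = C1 + C2*erfi(sqrt(2)*y/2)


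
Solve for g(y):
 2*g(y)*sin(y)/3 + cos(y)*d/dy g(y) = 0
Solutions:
 g(y) = C1*cos(y)^(2/3)


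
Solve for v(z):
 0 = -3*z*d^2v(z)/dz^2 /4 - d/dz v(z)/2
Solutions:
 v(z) = C1 + C2*z^(1/3)


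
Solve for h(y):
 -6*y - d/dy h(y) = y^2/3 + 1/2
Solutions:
 h(y) = C1 - y^3/9 - 3*y^2 - y/2


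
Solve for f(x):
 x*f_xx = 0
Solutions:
 f(x) = C1 + C2*x


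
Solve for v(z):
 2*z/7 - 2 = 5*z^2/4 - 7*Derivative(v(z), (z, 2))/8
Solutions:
 v(z) = C1 + C2*z + 5*z^4/42 - 8*z^3/147 + 8*z^2/7


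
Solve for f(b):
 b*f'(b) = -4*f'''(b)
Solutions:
 f(b) = C1 + Integral(C2*airyai(-2^(1/3)*b/2) + C3*airybi(-2^(1/3)*b/2), b)


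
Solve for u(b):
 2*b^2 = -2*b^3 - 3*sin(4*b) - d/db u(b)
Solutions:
 u(b) = C1 - b^4/2 - 2*b^3/3 + 3*cos(4*b)/4


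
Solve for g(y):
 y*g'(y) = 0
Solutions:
 g(y) = C1


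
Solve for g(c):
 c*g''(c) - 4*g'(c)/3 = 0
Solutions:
 g(c) = C1 + C2*c^(7/3)


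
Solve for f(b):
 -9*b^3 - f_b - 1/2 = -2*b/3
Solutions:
 f(b) = C1 - 9*b^4/4 + b^2/3 - b/2


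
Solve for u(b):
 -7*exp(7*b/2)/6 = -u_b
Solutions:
 u(b) = C1 + exp(7*b/2)/3


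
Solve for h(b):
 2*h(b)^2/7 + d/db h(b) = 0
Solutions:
 h(b) = 7/(C1 + 2*b)


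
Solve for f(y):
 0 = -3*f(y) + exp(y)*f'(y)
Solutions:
 f(y) = C1*exp(-3*exp(-y))


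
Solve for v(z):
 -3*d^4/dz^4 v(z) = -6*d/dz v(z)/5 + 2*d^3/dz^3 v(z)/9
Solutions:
 v(z) = C1 + C2*exp(-z*(20*5^(1/3)/(729*sqrt(531361) + 531401)^(1/3) + 20 + 5^(2/3)*(729*sqrt(531361) + 531401)^(1/3))/810)*sin(sqrt(3)*5^(1/3)*z*(-5^(1/3)*(729*sqrt(531361) + 531401)^(1/3) + 20/(729*sqrt(531361) + 531401)^(1/3))/810) + C3*exp(-z*(20*5^(1/3)/(729*sqrt(531361) + 531401)^(1/3) + 20 + 5^(2/3)*(729*sqrt(531361) + 531401)^(1/3))/810)*cos(sqrt(3)*5^(1/3)*z*(-5^(1/3)*(729*sqrt(531361) + 531401)^(1/3) + 20/(729*sqrt(531361) + 531401)^(1/3))/810) + C4*exp(z*(-10 + 20*5^(1/3)/(729*sqrt(531361) + 531401)^(1/3) + 5^(2/3)*(729*sqrt(531361) + 531401)^(1/3))/405)


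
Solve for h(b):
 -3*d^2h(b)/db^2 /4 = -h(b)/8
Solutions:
 h(b) = C1*exp(-sqrt(6)*b/6) + C2*exp(sqrt(6)*b/6)


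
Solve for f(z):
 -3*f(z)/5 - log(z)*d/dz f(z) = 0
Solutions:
 f(z) = C1*exp(-3*li(z)/5)


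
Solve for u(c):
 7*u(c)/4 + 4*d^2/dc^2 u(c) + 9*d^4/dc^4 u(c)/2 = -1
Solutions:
 u(c) = (C1*sin(2^(3/4)*sqrt(3)*7^(1/4)*c*cos(atan(sqrt(62)/8)/2)/6) + C2*cos(2^(3/4)*sqrt(3)*7^(1/4)*c*cos(atan(sqrt(62)/8)/2)/6))*exp(-2^(3/4)*sqrt(3)*7^(1/4)*c*sin(atan(sqrt(62)/8)/2)/6) + (C3*sin(2^(3/4)*sqrt(3)*7^(1/4)*c*cos(atan(sqrt(62)/8)/2)/6) + C4*cos(2^(3/4)*sqrt(3)*7^(1/4)*c*cos(atan(sqrt(62)/8)/2)/6))*exp(2^(3/4)*sqrt(3)*7^(1/4)*c*sin(atan(sqrt(62)/8)/2)/6) - 4/7


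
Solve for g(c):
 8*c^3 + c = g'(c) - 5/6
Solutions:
 g(c) = C1 + 2*c^4 + c^2/2 + 5*c/6


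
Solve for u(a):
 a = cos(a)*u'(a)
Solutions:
 u(a) = C1 + Integral(a/cos(a), a)


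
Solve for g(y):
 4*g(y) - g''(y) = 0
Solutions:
 g(y) = C1*exp(-2*y) + C2*exp(2*y)


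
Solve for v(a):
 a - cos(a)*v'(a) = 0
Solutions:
 v(a) = C1 + Integral(a/cos(a), a)


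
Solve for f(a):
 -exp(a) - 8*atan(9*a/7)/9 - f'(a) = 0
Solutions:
 f(a) = C1 - 8*a*atan(9*a/7)/9 - exp(a) + 28*log(81*a^2 + 49)/81


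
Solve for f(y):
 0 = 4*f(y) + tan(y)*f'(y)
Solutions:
 f(y) = C1/sin(y)^4


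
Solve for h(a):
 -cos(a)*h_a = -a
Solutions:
 h(a) = C1 + Integral(a/cos(a), a)


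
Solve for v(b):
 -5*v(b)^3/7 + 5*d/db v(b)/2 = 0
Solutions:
 v(b) = -sqrt(14)*sqrt(-1/(C1 + 2*b))/2
 v(b) = sqrt(14)*sqrt(-1/(C1 + 2*b))/2


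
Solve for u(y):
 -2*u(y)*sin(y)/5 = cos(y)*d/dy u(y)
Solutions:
 u(y) = C1*cos(y)^(2/5)


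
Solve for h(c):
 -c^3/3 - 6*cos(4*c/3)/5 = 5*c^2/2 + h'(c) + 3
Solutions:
 h(c) = C1 - c^4/12 - 5*c^3/6 - 3*c - 9*sin(4*c/3)/10


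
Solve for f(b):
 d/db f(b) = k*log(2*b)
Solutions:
 f(b) = C1 + b*k*log(b) - b*k + b*k*log(2)


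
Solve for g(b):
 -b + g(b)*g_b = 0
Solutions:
 g(b) = -sqrt(C1 + b^2)
 g(b) = sqrt(C1 + b^2)


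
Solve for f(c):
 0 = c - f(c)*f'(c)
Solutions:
 f(c) = -sqrt(C1 + c^2)
 f(c) = sqrt(C1 + c^2)


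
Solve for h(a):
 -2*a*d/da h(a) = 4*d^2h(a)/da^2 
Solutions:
 h(a) = C1 + C2*erf(a/2)


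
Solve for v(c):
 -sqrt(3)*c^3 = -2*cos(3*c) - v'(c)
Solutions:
 v(c) = C1 + sqrt(3)*c^4/4 - 2*sin(3*c)/3


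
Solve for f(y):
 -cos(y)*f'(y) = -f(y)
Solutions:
 f(y) = C1*sqrt(sin(y) + 1)/sqrt(sin(y) - 1)


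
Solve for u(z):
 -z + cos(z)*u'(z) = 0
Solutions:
 u(z) = C1 + Integral(z/cos(z), z)


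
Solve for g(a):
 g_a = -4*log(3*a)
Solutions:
 g(a) = C1 - 4*a*log(a) - a*log(81) + 4*a


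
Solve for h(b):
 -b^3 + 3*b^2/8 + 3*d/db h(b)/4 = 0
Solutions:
 h(b) = C1 + b^4/3 - b^3/6


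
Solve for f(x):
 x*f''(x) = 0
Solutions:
 f(x) = C1 + C2*x


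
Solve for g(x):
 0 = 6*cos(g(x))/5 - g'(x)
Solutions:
 -6*x/5 - log(sin(g(x)) - 1)/2 + log(sin(g(x)) + 1)/2 = C1


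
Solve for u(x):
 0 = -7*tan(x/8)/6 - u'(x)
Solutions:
 u(x) = C1 + 28*log(cos(x/8))/3


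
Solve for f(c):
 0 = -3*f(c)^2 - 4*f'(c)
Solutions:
 f(c) = 4/(C1 + 3*c)


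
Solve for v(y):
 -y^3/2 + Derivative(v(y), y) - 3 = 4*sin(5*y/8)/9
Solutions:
 v(y) = C1 + y^4/8 + 3*y - 32*cos(5*y/8)/45


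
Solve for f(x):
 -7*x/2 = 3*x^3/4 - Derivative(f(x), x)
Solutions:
 f(x) = C1 + 3*x^4/16 + 7*x^2/4


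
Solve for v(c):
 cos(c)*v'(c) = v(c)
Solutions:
 v(c) = C1*sqrt(sin(c) + 1)/sqrt(sin(c) - 1)


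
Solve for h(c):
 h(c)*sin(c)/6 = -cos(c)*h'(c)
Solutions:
 h(c) = C1*cos(c)^(1/6)


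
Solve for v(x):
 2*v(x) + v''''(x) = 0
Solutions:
 v(x) = (C1*sin(2^(3/4)*x/2) + C2*cos(2^(3/4)*x/2))*exp(-2^(3/4)*x/2) + (C3*sin(2^(3/4)*x/2) + C4*cos(2^(3/4)*x/2))*exp(2^(3/4)*x/2)


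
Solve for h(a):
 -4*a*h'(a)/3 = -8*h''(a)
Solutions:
 h(a) = C1 + C2*erfi(sqrt(3)*a/6)


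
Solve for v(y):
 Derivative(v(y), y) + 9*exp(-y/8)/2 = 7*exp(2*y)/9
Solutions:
 v(y) = C1 + 7*exp(2*y)/18 + 36*exp(-y/8)


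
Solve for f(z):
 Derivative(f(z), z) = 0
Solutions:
 f(z) = C1


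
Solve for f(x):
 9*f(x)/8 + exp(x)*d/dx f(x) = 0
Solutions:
 f(x) = C1*exp(9*exp(-x)/8)


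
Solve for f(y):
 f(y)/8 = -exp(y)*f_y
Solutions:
 f(y) = C1*exp(exp(-y)/8)


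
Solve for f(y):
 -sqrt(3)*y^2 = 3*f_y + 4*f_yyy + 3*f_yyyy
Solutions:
 f(y) = C1 + C2*exp(y*(-16 + 32*2^(1/3)/(27*sqrt(985) + 857)^(1/3) + 2^(2/3)*(27*sqrt(985) + 857)^(1/3))/36)*sin(2^(1/3)*sqrt(3)*y*(-2^(1/3)*(27*sqrt(985) + 857)^(1/3) + 32/(27*sqrt(985) + 857)^(1/3))/36) + C3*exp(y*(-16 + 32*2^(1/3)/(27*sqrt(985) + 857)^(1/3) + 2^(2/3)*(27*sqrt(985) + 857)^(1/3))/36)*cos(2^(1/3)*sqrt(3)*y*(-2^(1/3)*(27*sqrt(985) + 857)^(1/3) + 32/(27*sqrt(985) + 857)^(1/3))/36) + C4*exp(-y*(32*2^(1/3)/(27*sqrt(985) + 857)^(1/3) + 8 + 2^(2/3)*(27*sqrt(985) + 857)^(1/3))/18) - sqrt(3)*y^3/9 + 8*sqrt(3)*y/9


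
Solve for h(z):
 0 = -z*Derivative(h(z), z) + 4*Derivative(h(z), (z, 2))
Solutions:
 h(z) = C1 + C2*erfi(sqrt(2)*z/4)


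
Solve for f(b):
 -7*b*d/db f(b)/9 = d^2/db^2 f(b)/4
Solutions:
 f(b) = C1 + C2*erf(sqrt(14)*b/3)


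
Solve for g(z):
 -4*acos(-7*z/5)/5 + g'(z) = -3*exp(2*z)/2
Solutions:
 g(z) = C1 + 4*z*acos(-7*z/5)/5 + 4*sqrt(25 - 49*z^2)/35 - 3*exp(2*z)/4


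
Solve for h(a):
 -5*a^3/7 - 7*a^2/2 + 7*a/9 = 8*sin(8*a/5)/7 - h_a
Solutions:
 h(a) = C1 + 5*a^4/28 + 7*a^3/6 - 7*a^2/18 - 5*cos(8*a/5)/7


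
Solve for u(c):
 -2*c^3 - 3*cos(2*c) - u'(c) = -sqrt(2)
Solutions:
 u(c) = C1 - c^4/2 + sqrt(2)*c - 3*sin(2*c)/2


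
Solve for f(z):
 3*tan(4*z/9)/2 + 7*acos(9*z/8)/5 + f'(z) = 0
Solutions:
 f(z) = C1 - 7*z*acos(9*z/8)/5 + 7*sqrt(64 - 81*z^2)/45 + 27*log(cos(4*z/9))/8


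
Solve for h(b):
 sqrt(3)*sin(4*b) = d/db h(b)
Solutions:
 h(b) = C1 - sqrt(3)*cos(4*b)/4


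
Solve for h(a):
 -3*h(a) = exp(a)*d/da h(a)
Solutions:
 h(a) = C1*exp(3*exp(-a))


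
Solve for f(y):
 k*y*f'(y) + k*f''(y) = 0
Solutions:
 f(y) = C1 + C2*erf(sqrt(2)*y/2)


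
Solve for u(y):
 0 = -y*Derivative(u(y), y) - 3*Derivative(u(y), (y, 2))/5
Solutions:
 u(y) = C1 + C2*erf(sqrt(30)*y/6)


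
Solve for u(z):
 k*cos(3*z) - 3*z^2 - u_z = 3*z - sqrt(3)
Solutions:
 u(z) = C1 + k*sin(3*z)/3 - z^3 - 3*z^2/2 + sqrt(3)*z


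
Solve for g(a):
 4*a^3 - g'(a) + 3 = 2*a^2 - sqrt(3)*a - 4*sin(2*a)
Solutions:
 g(a) = C1 + a^4 - 2*a^3/3 + sqrt(3)*a^2/2 + 3*a - 2*cos(2*a)


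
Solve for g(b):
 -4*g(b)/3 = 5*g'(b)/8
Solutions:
 g(b) = C1*exp(-32*b/15)


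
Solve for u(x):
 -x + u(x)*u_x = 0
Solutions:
 u(x) = -sqrt(C1 + x^2)
 u(x) = sqrt(C1 + x^2)


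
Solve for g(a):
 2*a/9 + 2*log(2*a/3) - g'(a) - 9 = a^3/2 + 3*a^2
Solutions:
 g(a) = C1 - a^4/8 - a^3 + a^2/9 + 2*a*log(a) - 11*a + a*log(4/9)


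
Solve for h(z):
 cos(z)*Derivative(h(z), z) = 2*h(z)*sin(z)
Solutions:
 h(z) = C1/cos(z)^2


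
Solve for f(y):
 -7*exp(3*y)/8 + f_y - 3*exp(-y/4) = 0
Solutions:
 f(y) = C1 + 7*exp(3*y)/24 - 12*exp(-y/4)


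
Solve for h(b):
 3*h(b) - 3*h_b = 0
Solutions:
 h(b) = C1*exp(b)


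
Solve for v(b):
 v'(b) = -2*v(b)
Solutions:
 v(b) = C1*exp(-2*b)


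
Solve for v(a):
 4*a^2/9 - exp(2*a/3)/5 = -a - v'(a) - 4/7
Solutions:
 v(a) = C1 - 4*a^3/27 - a^2/2 - 4*a/7 + 3*exp(2*a/3)/10


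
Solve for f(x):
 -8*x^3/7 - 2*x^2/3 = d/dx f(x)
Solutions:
 f(x) = C1 - 2*x^4/7 - 2*x^3/9


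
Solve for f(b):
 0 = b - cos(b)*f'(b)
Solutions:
 f(b) = C1 + Integral(b/cos(b), b)


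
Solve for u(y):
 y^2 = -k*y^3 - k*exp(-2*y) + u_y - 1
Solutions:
 u(y) = C1 + k*y^4/4 - k*exp(-2*y)/2 + y^3/3 + y


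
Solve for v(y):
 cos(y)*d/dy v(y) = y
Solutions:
 v(y) = C1 + Integral(y/cos(y), y)


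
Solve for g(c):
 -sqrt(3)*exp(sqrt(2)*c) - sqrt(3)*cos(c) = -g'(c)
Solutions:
 g(c) = C1 + sqrt(6)*exp(sqrt(2)*c)/2 + sqrt(3)*sin(c)


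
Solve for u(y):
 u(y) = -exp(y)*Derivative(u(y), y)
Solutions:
 u(y) = C1*exp(exp(-y))


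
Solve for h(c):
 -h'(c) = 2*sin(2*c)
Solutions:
 h(c) = C1 + cos(2*c)


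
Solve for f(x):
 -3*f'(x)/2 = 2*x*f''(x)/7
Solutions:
 f(x) = C1 + C2/x^(17/4)


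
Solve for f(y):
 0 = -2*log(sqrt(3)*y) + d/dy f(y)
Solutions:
 f(y) = C1 + 2*y*log(y) - 2*y + y*log(3)


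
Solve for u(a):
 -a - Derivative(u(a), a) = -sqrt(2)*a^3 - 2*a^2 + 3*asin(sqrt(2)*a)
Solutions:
 u(a) = C1 + sqrt(2)*a^4/4 + 2*a^3/3 - a^2/2 - 3*a*asin(sqrt(2)*a) - 3*sqrt(2)*sqrt(1 - 2*a^2)/2


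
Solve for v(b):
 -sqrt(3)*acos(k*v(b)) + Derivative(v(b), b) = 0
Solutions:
 Integral(1/acos(_y*k), (_y, v(b))) = C1 + sqrt(3)*b


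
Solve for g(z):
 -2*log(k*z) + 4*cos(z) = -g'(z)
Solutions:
 g(z) = C1 + 2*z*log(k*z) - 2*z - 4*sin(z)


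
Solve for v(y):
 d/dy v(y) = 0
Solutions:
 v(y) = C1


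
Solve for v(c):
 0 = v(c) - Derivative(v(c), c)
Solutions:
 v(c) = C1*exp(c)


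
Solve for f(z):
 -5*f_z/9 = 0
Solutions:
 f(z) = C1


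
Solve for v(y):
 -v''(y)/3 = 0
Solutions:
 v(y) = C1 + C2*y


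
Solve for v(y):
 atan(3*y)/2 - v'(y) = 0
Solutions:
 v(y) = C1 + y*atan(3*y)/2 - log(9*y^2 + 1)/12


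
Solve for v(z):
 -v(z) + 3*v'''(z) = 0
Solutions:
 v(z) = C3*exp(3^(2/3)*z/3) + (C1*sin(3^(1/6)*z/2) + C2*cos(3^(1/6)*z/2))*exp(-3^(2/3)*z/6)


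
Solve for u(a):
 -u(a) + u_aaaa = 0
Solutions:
 u(a) = C1*exp(-a) + C2*exp(a) + C3*sin(a) + C4*cos(a)


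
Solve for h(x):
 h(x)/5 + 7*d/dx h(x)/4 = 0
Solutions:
 h(x) = C1*exp(-4*x/35)


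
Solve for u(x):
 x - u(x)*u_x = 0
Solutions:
 u(x) = -sqrt(C1 + x^2)
 u(x) = sqrt(C1 + x^2)


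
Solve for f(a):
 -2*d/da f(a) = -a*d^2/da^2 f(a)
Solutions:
 f(a) = C1 + C2*a^3


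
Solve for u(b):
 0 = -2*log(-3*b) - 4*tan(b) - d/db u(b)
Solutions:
 u(b) = C1 - 2*b*log(-b) - 2*b*log(3) + 2*b + 4*log(cos(b))


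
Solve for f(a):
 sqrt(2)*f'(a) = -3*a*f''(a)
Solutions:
 f(a) = C1 + C2*a^(1 - sqrt(2)/3)


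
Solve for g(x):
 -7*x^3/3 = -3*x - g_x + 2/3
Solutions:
 g(x) = C1 + 7*x^4/12 - 3*x^2/2 + 2*x/3


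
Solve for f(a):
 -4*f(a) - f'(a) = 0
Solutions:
 f(a) = C1*exp(-4*a)


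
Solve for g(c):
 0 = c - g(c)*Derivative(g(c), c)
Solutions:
 g(c) = -sqrt(C1 + c^2)
 g(c) = sqrt(C1 + c^2)


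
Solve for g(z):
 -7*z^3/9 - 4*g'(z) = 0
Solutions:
 g(z) = C1 - 7*z^4/144


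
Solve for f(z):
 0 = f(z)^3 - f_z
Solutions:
 f(z) = -sqrt(2)*sqrt(-1/(C1 + z))/2
 f(z) = sqrt(2)*sqrt(-1/(C1 + z))/2


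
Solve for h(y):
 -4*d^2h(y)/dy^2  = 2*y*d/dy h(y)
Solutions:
 h(y) = C1 + C2*erf(y/2)


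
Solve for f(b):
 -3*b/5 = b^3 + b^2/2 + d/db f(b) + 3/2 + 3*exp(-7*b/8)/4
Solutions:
 f(b) = C1 - b^4/4 - b^3/6 - 3*b^2/10 - 3*b/2 + 6*exp(-7*b/8)/7


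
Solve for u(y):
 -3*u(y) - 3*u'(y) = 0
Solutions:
 u(y) = C1*exp(-y)


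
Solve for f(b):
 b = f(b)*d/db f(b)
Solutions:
 f(b) = -sqrt(C1 + b^2)
 f(b) = sqrt(C1 + b^2)


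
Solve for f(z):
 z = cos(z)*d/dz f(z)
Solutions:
 f(z) = C1 + Integral(z/cos(z), z)


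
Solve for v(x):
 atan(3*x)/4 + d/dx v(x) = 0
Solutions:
 v(x) = C1 - x*atan(3*x)/4 + log(9*x^2 + 1)/24


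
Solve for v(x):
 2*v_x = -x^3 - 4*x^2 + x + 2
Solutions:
 v(x) = C1 - x^4/8 - 2*x^3/3 + x^2/4 + x


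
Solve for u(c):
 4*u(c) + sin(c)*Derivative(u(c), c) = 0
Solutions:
 u(c) = C1*(cos(c)^2 + 2*cos(c) + 1)/(cos(c)^2 - 2*cos(c) + 1)


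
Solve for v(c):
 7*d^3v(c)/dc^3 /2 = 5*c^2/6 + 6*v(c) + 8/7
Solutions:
 v(c) = C3*exp(12^(1/3)*7^(2/3)*c/7) - 5*c^2/36 + (C1*sin(14^(2/3)*3^(5/6)*c/14) + C2*cos(14^(2/3)*3^(5/6)*c/14))*exp(-12^(1/3)*7^(2/3)*c/14) - 4/21


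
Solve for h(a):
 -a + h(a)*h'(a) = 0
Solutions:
 h(a) = -sqrt(C1 + a^2)
 h(a) = sqrt(C1 + a^2)


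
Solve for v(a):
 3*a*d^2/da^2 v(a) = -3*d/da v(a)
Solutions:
 v(a) = C1 + C2*log(a)


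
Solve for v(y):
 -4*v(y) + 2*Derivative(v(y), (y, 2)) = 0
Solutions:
 v(y) = C1*exp(-sqrt(2)*y) + C2*exp(sqrt(2)*y)


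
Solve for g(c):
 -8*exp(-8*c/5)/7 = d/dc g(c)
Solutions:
 g(c) = C1 + 5*exp(-8*c/5)/7


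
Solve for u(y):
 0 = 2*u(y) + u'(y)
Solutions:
 u(y) = C1*exp(-2*y)


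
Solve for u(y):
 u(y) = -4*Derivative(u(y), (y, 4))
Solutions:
 u(y) = (C1*sin(y/2) + C2*cos(y/2))*exp(-y/2) + (C3*sin(y/2) + C4*cos(y/2))*exp(y/2)


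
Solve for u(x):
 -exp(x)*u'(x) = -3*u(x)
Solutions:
 u(x) = C1*exp(-3*exp(-x))


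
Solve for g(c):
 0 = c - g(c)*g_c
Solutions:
 g(c) = -sqrt(C1 + c^2)
 g(c) = sqrt(C1 + c^2)


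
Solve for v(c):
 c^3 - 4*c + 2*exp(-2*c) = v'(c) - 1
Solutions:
 v(c) = C1 + c^4/4 - 2*c^2 + c - exp(-2*c)


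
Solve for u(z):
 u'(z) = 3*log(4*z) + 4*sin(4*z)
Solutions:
 u(z) = C1 + 3*z*log(z) - 3*z + 6*z*log(2) - cos(4*z)


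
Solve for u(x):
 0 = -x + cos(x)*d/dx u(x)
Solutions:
 u(x) = C1 + Integral(x/cos(x), x)


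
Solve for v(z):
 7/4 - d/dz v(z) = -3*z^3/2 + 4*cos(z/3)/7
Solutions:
 v(z) = C1 + 3*z^4/8 + 7*z/4 - 12*sin(z/3)/7


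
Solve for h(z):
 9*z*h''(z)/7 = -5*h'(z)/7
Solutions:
 h(z) = C1 + C2*z^(4/9)


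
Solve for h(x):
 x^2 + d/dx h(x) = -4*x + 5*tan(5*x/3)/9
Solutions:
 h(x) = C1 - x^3/3 - 2*x^2 - log(cos(5*x/3))/3


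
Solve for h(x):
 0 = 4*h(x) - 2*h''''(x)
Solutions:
 h(x) = C1*exp(-2^(1/4)*x) + C2*exp(2^(1/4)*x) + C3*sin(2^(1/4)*x) + C4*cos(2^(1/4)*x)


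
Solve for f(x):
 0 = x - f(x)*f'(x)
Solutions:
 f(x) = -sqrt(C1 + x^2)
 f(x) = sqrt(C1 + x^2)


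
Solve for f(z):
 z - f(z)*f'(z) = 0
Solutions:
 f(z) = -sqrt(C1 + z^2)
 f(z) = sqrt(C1 + z^2)


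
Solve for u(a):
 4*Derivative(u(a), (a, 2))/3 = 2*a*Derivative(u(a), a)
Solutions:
 u(a) = C1 + C2*erfi(sqrt(3)*a/2)


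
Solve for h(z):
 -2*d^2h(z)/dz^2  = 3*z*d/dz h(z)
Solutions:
 h(z) = C1 + C2*erf(sqrt(3)*z/2)


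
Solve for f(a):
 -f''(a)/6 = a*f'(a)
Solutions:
 f(a) = C1 + C2*erf(sqrt(3)*a)


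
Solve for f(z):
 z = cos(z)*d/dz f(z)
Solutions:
 f(z) = C1 + Integral(z/cos(z), z)


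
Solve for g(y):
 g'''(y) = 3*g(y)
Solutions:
 g(y) = C3*exp(3^(1/3)*y) + (C1*sin(3^(5/6)*y/2) + C2*cos(3^(5/6)*y/2))*exp(-3^(1/3)*y/2)


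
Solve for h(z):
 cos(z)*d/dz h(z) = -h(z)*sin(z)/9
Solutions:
 h(z) = C1*cos(z)^(1/9)


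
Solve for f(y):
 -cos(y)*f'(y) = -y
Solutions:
 f(y) = C1 + Integral(y/cos(y), y)


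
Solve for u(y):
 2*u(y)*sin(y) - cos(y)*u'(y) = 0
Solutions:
 u(y) = C1/cos(y)^2


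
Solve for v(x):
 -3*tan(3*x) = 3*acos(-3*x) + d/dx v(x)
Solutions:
 v(x) = C1 - 3*x*acos(-3*x) - sqrt(1 - 9*x^2) + log(cos(3*x))


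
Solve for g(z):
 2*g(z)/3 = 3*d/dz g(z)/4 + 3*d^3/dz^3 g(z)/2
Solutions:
 g(z) = C1*exp(6^(1/3)*z*(-(8 + sqrt(70))^(1/3) + 6^(1/3)/(8 + sqrt(70))^(1/3))/12)*sin(2^(1/3)*3^(1/6)*z*(3*2^(1/3)/(8 + sqrt(70))^(1/3) + 3^(2/3)*(8 + sqrt(70))^(1/3))/12) + C2*exp(6^(1/3)*z*(-(8 + sqrt(70))^(1/3) + 6^(1/3)/(8 + sqrt(70))^(1/3))/12)*cos(2^(1/3)*3^(1/6)*z*(3*2^(1/3)/(8 + sqrt(70))^(1/3) + 3^(2/3)*(8 + sqrt(70))^(1/3))/12) + C3*exp(-6^(1/3)*z*(-(8 + sqrt(70))^(1/3) + 6^(1/3)/(8 + sqrt(70))^(1/3))/6)


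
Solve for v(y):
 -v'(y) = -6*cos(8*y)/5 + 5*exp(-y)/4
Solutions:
 v(y) = C1 + 3*sin(8*y)/20 + 5*exp(-y)/4


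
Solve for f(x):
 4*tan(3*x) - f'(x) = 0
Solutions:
 f(x) = C1 - 4*log(cos(3*x))/3


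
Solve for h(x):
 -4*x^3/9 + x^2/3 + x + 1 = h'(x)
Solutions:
 h(x) = C1 - x^4/9 + x^3/9 + x^2/2 + x


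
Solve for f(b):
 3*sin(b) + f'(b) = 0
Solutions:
 f(b) = C1 + 3*cos(b)


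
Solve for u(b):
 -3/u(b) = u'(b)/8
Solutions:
 u(b) = -sqrt(C1 - 48*b)
 u(b) = sqrt(C1 - 48*b)


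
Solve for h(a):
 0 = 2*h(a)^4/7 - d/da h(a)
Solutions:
 h(a) = 7^(1/3)*(-1/(C1 + 6*a))^(1/3)
 h(a) = 7^(1/3)*(-1/(C1 + 2*a))^(1/3)*(-3^(2/3) - 3*3^(1/6)*I)/6
 h(a) = 7^(1/3)*(-1/(C1 + 2*a))^(1/3)*(-3^(2/3) + 3*3^(1/6)*I)/6


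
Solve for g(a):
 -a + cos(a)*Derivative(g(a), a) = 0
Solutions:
 g(a) = C1 + Integral(a/cos(a), a)


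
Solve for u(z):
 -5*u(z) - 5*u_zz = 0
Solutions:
 u(z) = C1*sin(z) + C2*cos(z)


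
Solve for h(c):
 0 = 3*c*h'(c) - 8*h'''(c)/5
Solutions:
 h(c) = C1 + Integral(C2*airyai(15^(1/3)*c/2) + C3*airybi(15^(1/3)*c/2), c)


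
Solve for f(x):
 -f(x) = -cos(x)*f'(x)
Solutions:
 f(x) = C1*sqrt(sin(x) + 1)/sqrt(sin(x) - 1)


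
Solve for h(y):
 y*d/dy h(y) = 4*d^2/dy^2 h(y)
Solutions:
 h(y) = C1 + C2*erfi(sqrt(2)*y/4)


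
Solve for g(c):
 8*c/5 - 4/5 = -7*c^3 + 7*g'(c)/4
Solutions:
 g(c) = C1 + c^4 + 16*c^2/35 - 16*c/35


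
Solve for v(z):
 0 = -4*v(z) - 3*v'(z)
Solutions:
 v(z) = C1*exp(-4*z/3)


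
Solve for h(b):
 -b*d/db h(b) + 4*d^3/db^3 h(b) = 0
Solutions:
 h(b) = C1 + Integral(C2*airyai(2^(1/3)*b/2) + C3*airybi(2^(1/3)*b/2), b)


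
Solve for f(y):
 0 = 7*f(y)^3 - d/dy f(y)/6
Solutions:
 f(y) = -sqrt(2)*sqrt(-1/(C1 + 42*y))/2
 f(y) = sqrt(2)*sqrt(-1/(C1 + 42*y))/2


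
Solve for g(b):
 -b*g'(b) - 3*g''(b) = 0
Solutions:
 g(b) = C1 + C2*erf(sqrt(6)*b/6)


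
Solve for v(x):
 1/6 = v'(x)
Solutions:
 v(x) = C1 + x/6


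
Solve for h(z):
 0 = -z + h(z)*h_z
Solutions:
 h(z) = -sqrt(C1 + z^2)
 h(z) = sqrt(C1 + z^2)


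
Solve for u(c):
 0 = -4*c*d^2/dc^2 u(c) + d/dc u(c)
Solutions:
 u(c) = C1 + C2*c^(5/4)


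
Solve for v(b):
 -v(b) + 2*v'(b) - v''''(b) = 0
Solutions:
 v(b) = C1*exp(b*(-(17 + 3*sqrt(33))^(1/3) - 2 + 2/(17 + 3*sqrt(33))^(1/3))/6)*sin(sqrt(3)*b*(2/(17 + 3*sqrt(33))^(1/3) + (17 + 3*sqrt(33))^(1/3))/6) + C2*exp(b*(-(17 + 3*sqrt(33))^(1/3) - 2 + 2/(17 + 3*sqrt(33))^(1/3))/6)*cos(sqrt(3)*b*(2/(17 + 3*sqrt(33))^(1/3) + (17 + 3*sqrt(33))^(1/3))/6) + C3*exp(b) + C4*exp(b*(-1 - 2/(17 + 3*sqrt(33))^(1/3) + (17 + 3*sqrt(33))^(1/3))/3)


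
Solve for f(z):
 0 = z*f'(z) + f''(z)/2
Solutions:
 f(z) = C1 + C2*erf(z)


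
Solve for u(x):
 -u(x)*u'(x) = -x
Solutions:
 u(x) = -sqrt(C1 + x^2)
 u(x) = sqrt(C1 + x^2)


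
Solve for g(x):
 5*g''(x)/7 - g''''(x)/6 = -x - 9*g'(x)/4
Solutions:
 g(x) = C1 + C2*exp(-14^(1/3)*x*(20*14^(1/3)/(sqrt(1638329) + 1323)^(1/3) + (sqrt(1638329) + 1323)^(1/3))/28)*sin(14^(1/3)*sqrt(3)*x*(-(sqrt(1638329) + 1323)^(1/3) + 20*14^(1/3)/(sqrt(1638329) + 1323)^(1/3))/28) + C3*exp(-14^(1/3)*x*(20*14^(1/3)/(sqrt(1638329) + 1323)^(1/3) + (sqrt(1638329) + 1323)^(1/3))/28)*cos(14^(1/3)*sqrt(3)*x*(-(sqrt(1638329) + 1323)^(1/3) + 20*14^(1/3)/(sqrt(1638329) + 1323)^(1/3))/28) + C4*exp(14^(1/3)*x*(20*14^(1/3)/(sqrt(1638329) + 1323)^(1/3) + (sqrt(1638329) + 1323)^(1/3))/14) - 2*x^2/9 + 80*x/567


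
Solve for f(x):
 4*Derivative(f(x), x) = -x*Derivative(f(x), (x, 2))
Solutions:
 f(x) = C1 + C2/x^3


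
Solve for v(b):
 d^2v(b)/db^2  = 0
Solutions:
 v(b) = C1 + C2*b


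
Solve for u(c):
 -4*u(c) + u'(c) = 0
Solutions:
 u(c) = C1*exp(4*c)


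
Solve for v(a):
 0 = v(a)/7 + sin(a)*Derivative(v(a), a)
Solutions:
 v(a) = C1*(cos(a) + 1)^(1/14)/(cos(a) - 1)^(1/14)


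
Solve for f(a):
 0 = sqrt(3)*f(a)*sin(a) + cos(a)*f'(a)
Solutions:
 f(a) = C1*cos(a)^(sqrt(3))


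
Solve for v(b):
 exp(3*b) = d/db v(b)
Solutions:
 v(b) = C1 + exp(3*b)/3


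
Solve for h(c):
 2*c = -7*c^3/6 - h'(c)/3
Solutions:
 h(c) = C1 - 7*c^4/8 - 3*c^2


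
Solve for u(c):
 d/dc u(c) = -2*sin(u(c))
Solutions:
 u(c) = -acos((-C1 - exp(4*c))/(C1 - exp(4*c))) + 2*pi
 u(c) = acos((-C1 - exp(4*c))/(C1 - exp(4*c)))


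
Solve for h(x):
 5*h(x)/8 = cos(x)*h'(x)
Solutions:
 h(x) = C1*(sin(x) + 1)^(5/16)/(sin(x) - 1)^(5/16)


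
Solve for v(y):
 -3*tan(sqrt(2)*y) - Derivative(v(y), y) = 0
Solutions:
 v(y) = C1 + 3*sqrt(2)*log(cos(sqrt(2)*y))/2


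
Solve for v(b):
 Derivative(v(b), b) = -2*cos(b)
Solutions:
 v(b) = C1 - 2*sin(b)


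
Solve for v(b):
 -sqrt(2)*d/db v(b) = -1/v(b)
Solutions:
 v(b) = -sqrt(C1 + sqrt(2)*b)
 v(b) = sqrt(C1 + sqrt(2)*b)


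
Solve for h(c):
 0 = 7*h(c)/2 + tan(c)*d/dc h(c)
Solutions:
 h(c) = C1/sin(c)^(7/2)


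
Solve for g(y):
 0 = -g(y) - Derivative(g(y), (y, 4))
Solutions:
 g(y) = (C1*sin(sqrt(2)*y/2) + C2*cos(sqrt(2)*y/2))*exp(-sqrt(2)*y/2) + (C3*sin(sqrt(2)*y/2) + C4*cos(sqrt(2)*y/2))*exp(sqrt(2)*y/2)


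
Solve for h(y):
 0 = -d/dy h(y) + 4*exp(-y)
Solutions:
 h(y) = C1 - 4*exp(-y)


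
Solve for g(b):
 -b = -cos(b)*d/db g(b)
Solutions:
 g(b) = C1 + Integral(b/cos(b), b)


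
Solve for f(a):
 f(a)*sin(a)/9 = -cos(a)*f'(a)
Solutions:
 f(a) = C1*cos(a)^(1/9)


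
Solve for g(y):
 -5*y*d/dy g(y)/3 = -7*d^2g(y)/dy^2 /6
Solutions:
 g(y) = C1 + C2*erfi(sqrt(35)*y/7)


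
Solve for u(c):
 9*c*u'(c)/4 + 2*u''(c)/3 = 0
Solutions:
 u(c) = C1 + C2*erf(3*sqrt(3)*c/4)


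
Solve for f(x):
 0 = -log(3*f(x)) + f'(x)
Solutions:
 -Integral(1/(log(_y) + log(3)), (_y, f(x))) = C1 - x


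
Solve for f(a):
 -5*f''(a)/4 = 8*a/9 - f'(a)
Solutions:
 f(a) = C1 + C2*exp(4*a/5) + 4*a^2/9 + 10*a/9


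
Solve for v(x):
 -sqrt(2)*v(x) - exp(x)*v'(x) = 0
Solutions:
 v(x) = C1*exp(sqrt(2)*exp(-x))


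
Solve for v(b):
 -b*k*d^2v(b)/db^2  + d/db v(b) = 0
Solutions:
 v(b) = C1 + b^(((re(k) + 1)*re(k) + im(k)^2)/(re(k)^2 + im(k)^2))*(C2*sin(log(b)*Abs(im(k))/(re(k)^2 + im(k)^2)) + C3*cos(log(b)*im(k)/(re(k)^2 + im(k)^2)))


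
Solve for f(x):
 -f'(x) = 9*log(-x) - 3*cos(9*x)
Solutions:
 f(x) = C1 - 9*x*log(-x) + 9*x + sin(9*x)/3


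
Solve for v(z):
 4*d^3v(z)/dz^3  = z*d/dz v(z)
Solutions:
 v(z) = C1 + Integral(C2*airyai(2^(1/3)*z/2) + C3*airybi(2^(1/3)*z/2), z)


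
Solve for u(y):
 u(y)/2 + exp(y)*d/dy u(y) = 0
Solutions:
 u(y) = C1*exp(exp(-y)/2)


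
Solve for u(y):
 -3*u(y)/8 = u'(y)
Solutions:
 u(y) = C1*exp(-3*y/8)


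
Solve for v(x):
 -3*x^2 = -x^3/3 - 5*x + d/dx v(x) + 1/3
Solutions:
 v(x) = C1 + x^4/12 - x^3 + 5*x^2/2 - x/3


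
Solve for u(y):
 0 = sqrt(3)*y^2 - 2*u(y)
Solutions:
 u(y) = sqrt(3)*y^2/2


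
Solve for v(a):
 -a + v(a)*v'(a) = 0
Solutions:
 v(a) = -sqrt(C1 + a^2)
 v(a) = sqrt(C1 + a^2)


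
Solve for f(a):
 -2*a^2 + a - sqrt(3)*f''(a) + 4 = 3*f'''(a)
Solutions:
 f(a) = C1 + C2*a + C3*exp(-sqrt(3)*a/3) - sqrt(3)*a^4/18 + a^3*(sqrt(3) + 12)/18 + a^2*(-8*sqrt(3) - 3)/6


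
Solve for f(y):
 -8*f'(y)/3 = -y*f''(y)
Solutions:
 f(y) = C1 + C2*y^(11/3)


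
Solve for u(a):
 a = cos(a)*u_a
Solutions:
 u(a) = C1 + Integral(a/cos(a), a)


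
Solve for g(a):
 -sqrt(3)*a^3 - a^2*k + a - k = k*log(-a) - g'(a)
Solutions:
 g(a) = C1 + sqrt(3)*a^4/4 + a^3*k/3 - a^2/2 + a*k*log(-a)


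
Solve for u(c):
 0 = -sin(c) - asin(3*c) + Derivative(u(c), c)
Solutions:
 u(c) = C1 + c*asin(3*c) + sqrt(1 - 9*c^2)/3 - cos(c)


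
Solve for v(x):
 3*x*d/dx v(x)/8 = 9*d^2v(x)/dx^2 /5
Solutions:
 v(x) = C1 + C2*erfi(sqrt(15)*x/12)


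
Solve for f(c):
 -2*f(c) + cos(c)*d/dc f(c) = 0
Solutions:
 f(c) = C1*(sin(c) + 1)/(sin(c) - 1)


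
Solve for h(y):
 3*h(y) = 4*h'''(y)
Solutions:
 h(y) = C3*exp(6^(1/3)*y/2) + (C1*sin(2^(1/3)*3^(5/6)*y/4) + C2*cos(2^(1/3)*3^(5/6)*y/4))*exp(-6^(1/3)*y/4)


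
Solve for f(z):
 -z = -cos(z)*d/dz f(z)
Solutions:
 f(z) = C1 + Integral(z/cos(z), z)


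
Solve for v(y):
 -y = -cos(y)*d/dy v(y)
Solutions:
 v(y) = C1 + Integral(y/cos(y), y)


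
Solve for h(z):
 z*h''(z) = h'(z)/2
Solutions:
 h(z) = C1 + C2*z^(3/2)


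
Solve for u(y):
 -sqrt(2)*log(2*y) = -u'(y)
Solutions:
 u(y) = C1 + sqrt(2)*y*log(y) - sqrt(2)*y + sqrt(2)*y*log(2)


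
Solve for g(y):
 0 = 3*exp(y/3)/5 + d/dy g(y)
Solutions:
 g(y) = C1 - 9*exp(y/3)/5


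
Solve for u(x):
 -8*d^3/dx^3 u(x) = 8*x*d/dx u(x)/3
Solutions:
 u(x) = C1 + Integral(C2*airyai(-3^(2/3)*x/3) + C3*airybi(-3^(2/3)*x/3), x)


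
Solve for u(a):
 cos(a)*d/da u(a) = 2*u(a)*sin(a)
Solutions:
 u(a) = C1/cos(a)^2


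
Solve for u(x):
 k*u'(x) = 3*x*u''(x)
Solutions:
 u(x) = C1 + x^(re(k)/3 + 1)*(C2*sin(log(x)*Abs(im(k))/3) + C3*cos(log(x)*im(k)/3))


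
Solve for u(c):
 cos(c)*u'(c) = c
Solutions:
 u(c) = C1 + Integral(c/cos(c), c)


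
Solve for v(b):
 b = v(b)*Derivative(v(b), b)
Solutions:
 v(b) = -sqrt(C1 + b^2)
 v(b) = sqrt(C1 + b^2)


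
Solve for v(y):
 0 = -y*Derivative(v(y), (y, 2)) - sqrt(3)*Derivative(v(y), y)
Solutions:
 v(y) = C1 + C2*y^(1 - sqrt(3))


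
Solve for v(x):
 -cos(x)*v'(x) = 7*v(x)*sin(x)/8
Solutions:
 v(x) = C1*cos(x)^(7/8)


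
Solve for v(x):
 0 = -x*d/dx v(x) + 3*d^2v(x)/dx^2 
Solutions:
 v(x) = C1 + C2*erfi(sqrt(6)*x/6)


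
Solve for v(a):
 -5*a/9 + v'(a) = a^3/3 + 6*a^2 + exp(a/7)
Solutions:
 v(a) = C1 + a^4/12 + 2*a^3 + 5*a^2/18 + 7*exp(a/7)


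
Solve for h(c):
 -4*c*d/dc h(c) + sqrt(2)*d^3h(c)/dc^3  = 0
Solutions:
 h(c) = C1 + Integral(C2*airyai(sqrt(2)*c) + C3*airybi(sqrt(2)*c), c)


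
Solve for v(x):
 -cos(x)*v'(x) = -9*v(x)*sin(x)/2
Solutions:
 v(x) = C1/cos(x)^(9/2)


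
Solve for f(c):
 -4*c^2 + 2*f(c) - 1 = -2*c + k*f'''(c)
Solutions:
 f(c) = C1*exp(2^(1/3)*c*(1/k)^(1/3)) + C2*exp(2^(1/3)*c*(-1 + sqrt(3)*I)*(1/k)^(1/3)/2) + C3*exp(-2^(1/3)*c*(1 + sqrt(3)*I)*(1/k)^(1/3)/2) + 2*c^2 - c + 1/2


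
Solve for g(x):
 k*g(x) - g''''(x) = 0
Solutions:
 g(x) = C1*exp(-k^(1/4)*x) + C2*exp(k^(1/4)*x) + C3*exp(-I*k^(1/4)*x) + C4*exp(I*k^(1/4)*x)


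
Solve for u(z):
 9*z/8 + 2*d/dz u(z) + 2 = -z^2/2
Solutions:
 u(z) = C1 - z^3/12 - 9*z^2/32 - z


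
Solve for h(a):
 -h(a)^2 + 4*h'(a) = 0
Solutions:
 h(a) = -4/(C1 + a)


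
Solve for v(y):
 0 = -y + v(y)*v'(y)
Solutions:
 v(y) = -sqrt(C1 + y^2)
 v(y) = sqrt(C1 + y^2)


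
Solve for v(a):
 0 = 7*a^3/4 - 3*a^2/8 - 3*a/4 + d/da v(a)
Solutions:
 v(a) = C1 - 7*a^4/16 + a^3/8 + 3*a^2/8


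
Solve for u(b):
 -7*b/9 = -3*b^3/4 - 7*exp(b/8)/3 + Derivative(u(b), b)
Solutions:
 u(b) = C1 + 3*b^4/16 - 7*b^2/18 + 56*exp(b/8)/3


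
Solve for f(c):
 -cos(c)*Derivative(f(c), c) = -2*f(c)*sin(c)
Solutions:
 f(c) = C1/cos(c)^2


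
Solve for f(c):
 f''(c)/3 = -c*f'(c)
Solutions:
 f(c) = C1 + C2*erf(sqrt(6)*c/2)


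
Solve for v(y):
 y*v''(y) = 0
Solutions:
 v(y) = C1 + C2*y


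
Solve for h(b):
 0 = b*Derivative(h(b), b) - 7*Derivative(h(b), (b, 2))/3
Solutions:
 h(b) = C1 + C2*erfi(sqrt(42)*b/14)


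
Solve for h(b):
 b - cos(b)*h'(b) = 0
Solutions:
 h(b) = C1 + Integral(b/cos(b), b)


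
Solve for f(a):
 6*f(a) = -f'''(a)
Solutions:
 f(a) = C3*exp(-6^(1/3)*a) + (C1*sin(2^(1/3)*3^(5/6)*a/2) + C2*cos(2^(1/3)*3^(5/6)*a/2))*exp(6^(1/3)*a/2)


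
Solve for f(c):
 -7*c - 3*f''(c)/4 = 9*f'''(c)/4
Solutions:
 f(c) = C1 + C2*c + C3*exp(-c/3) - 14*c^3/9 + 14*c^2


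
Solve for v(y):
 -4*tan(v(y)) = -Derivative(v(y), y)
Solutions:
 v(y) = pi - asin(C1*exp(4*y))
 v(y) = asin(C1*exp(4*y))


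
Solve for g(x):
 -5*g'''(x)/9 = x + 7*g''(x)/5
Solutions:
 g(x) = C1 + C2*x + C3*exp(-63*x/25) - 5*x^3/42 + 125*x^2/882


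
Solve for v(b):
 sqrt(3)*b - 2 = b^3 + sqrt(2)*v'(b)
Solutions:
 v(b) = C1 - sqrt(2)*b^4/8 + sqrt(6)*b^2/4 - sqrt(2)*b


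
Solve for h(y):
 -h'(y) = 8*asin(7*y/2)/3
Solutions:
 h(y) = C1 - 8*y*asin(7*y/2)/3 - 8*sqrt(4 - 49*y^2)/21


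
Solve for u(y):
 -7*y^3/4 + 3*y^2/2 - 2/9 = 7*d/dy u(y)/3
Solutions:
 u(y) = C1 - 3*y^4/16 + 3*y^3/14 - 2*y/21


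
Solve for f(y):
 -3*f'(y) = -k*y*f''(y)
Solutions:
 f(y) = C1 + y^(((re(k) + 3)*re(k) + im(k)^2)/(re(k)^2 + im(k)^2))*(C2*sin(3*log(y)*Abs(im(k))/(re(k)^2 + im(k)^2)) + C3*cos(3*log(y)*im(k)/(re(k)^2 + im(k)^2)))


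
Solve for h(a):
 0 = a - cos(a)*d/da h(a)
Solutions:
 h(a) = C1 + Integral(a/cos(a), a)


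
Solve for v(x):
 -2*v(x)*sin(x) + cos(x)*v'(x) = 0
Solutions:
 v(x) = C1/cos(x)^2


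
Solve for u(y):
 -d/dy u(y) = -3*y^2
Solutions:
 u(y) = C1 + y^3


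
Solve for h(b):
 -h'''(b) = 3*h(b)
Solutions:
 h(b) = C3*exp(-3^(1/3)*b) + (C1*sin(3^(5/6)*b/2) + C2*cos(3^(5/6)*b/2))*exp(3^(1/3)*b/2)


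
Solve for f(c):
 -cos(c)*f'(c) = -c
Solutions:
 f(c) = C1 + Integral(c/cos(c), c)


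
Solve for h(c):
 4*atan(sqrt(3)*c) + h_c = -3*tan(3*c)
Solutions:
 h(c) = C1 - 4*c*atan(sqrt(3)*c) + 2*sqrt(3)*log(3*c^2 + 1)/3 + log(cos(3*c))


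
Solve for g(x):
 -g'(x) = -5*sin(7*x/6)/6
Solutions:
 g(x) = C1 - 5*cos(7*x/6)/7


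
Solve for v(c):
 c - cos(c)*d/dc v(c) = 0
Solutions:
 v(c) = C1 + Integral(c/cos(c), c)


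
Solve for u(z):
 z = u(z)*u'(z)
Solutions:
 u(z) = -sqrt(C1 + z^2)
 u(z) = sqrt(C1 + z^2)


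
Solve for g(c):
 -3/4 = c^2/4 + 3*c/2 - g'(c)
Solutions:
 g(c) = C1 + c^3/12 + 3*c^2/4 + 3*c/4


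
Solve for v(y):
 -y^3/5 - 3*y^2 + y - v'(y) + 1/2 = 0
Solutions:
 v(y) = C1 - y^4/20 - y^3 + y^2/2 + y/2


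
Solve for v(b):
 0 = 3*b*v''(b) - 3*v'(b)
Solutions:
 v(b) = C1 + C2*b^2


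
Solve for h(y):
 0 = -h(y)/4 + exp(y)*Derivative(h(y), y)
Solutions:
 h(y) = C1*exp(-exp(-y)/4)


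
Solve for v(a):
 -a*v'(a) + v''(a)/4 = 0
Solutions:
 v(a) = C1 + C2*erfi(sqrt(2)*a)


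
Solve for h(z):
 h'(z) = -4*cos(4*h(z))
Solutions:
 h(z) = -asin((C1 + exp(32*z))/(C1 - exp(32*z)))/4 + pi/4
 h(z) = asin((C1 + exp(32*z))/(C1 - exp(32*z)))/4


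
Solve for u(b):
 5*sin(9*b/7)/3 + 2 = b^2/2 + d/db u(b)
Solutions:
 u(b) = C1 - b^3/6 + 2*b - 35*cos(9*b/7)/27


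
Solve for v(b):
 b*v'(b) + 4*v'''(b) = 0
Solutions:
 v(b) = C1 + Integral(C2*airyai(-2^(1/3)*b/2) + C3*airybi(-2^(1/3)*b/2), b)


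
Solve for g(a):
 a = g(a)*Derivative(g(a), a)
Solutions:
 g(a) = -sqrt(C1 + a^2)
 g(a) = sqrt(C1 + a^2)


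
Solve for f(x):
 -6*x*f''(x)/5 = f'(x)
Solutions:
 f(x) = C1 + C2*x^(1/6)
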